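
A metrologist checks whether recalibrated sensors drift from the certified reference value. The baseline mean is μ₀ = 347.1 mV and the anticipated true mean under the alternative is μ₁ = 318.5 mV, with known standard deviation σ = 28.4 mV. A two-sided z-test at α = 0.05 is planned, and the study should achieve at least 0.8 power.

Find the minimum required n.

n = 8

Standardized effect: d = |μ₁ − μ₀| / σ = |318.5 − 347.1| / 28.4 = 1.0070
For power 0.8 need Φ(δ − z_{0.025}) = 0.8, so δ = z_{0.025} + z_{0.20} = 1.960 + 0.842 = 2.802.
(Ignoring the negligible lower-tail rejection probability gives the usual closed-form inversion.)
δ = d·√n ⇒ n = (δ/d)² = (2.802 / 1.0070)² = 7.74.
Rounding up, n = 8.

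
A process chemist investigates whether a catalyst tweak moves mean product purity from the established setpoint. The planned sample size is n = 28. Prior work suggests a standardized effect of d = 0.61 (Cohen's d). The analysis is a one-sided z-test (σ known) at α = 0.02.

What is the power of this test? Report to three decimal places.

Power ≈ 0.880

Noncentrality parameter: δ = d·√n = 0.61 × √28 = 3.2278
Critical value for a one-sided test at α = 0.02: z_α = 2.054.
Power = Φ(δ − 2.054) = Φ(1.174) = 0.8798.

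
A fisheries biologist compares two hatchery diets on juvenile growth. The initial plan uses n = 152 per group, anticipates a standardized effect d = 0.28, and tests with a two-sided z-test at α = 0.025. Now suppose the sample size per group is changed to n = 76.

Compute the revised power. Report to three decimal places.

Power ≈ 0.303

With n = 76 per group: δ = d·√(n/2) = 0.28 × √(76/2) = 1.7260. Critical value z_{0.0125} = 2.241.
Revised power = Φ(δ − 2.241) + Φ(−δ − 2.241) = Φ(-0.515) + Φ(-3.967) = 0.3031 + 0.0000 = 0.3032.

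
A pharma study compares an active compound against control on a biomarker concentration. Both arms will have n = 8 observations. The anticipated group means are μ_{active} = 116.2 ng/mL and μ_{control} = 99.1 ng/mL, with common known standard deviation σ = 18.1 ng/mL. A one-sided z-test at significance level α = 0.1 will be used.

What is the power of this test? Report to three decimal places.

Power ≈ 0.728

Standardized effect: d = |μ_{active} − μ_{control}| / σ = |116.2 − 99.1| / 18.1 = 0.9448
Noncentrality parameter: δ = d·√(n/2) = 0.9448 × √(8/2) = 1.8895
One-sided α = 0.1 → critical value z_{0.1} = 1.282.
Power = Φ(δ − 1.282) = Φ(0.608) = 0.7284.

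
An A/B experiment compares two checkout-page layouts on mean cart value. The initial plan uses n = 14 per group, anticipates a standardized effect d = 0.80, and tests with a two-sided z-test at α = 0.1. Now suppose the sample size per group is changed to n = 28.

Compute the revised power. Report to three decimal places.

Power ≈ 0.911

With n = 28 per group: δ = d·√(n/2) = 0.80 × √(28/2) = 2.9933. Critical value z_{0.05} = 1.645.
Revised power = Φ(δ − 1.645) + Φ(−δ − 1.645) = Φ(1.348) + Φ(-4.638) = 0.9112 + 0.0000 = 0.9112.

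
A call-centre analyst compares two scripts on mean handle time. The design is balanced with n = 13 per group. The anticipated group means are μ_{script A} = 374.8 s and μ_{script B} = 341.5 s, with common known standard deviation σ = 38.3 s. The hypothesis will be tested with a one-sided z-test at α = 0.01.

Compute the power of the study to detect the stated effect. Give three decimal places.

Power ≈ 0.456

Standardized effect: d = |μ_{script A} − μ_{script B}| / σ = |374.8 − 341.5| / 38.3 = 0.8695
Noncentrality parameter: δ = d·√(n/2) = 0.8695 × √(13/2) = 2.2167
Critical value for a one-sided test at α = 0.01: z_α = 2.326.
Power = P(Z > 2.326 − δ) = Φ(-0.110) = 0.4563.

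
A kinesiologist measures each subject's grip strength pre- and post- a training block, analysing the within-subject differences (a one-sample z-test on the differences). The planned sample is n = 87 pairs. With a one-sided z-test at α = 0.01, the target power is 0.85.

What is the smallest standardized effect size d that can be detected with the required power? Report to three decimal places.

Need Φ(δ − 2.326) = 0.85, so δ = 2.326 + 1.036 = 3.363.
δ = d·√n ⇒ d = δ/√n = 3.363/√87 = 0.3605.

d ≈ 0.361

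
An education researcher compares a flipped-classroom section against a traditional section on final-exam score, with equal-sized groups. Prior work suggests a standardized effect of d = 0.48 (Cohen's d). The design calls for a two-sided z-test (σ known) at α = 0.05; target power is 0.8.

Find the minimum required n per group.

n = 69 per group

For power 0.8 need Φ(δ − z_{0.025}) = 0.8, so δ = z_{0.025} + z_{0.20} = 1.960 + 0.842 = 2.802.
(The Φ(−δ − z_{α/2}) term is vanishingly small for δ > 0 and is dropped in the standard sample-size formula.)
δ = d·√(n/2) ⇒ n = 2(δ/d)² = 2 × (2.802 / 0.48)² = 68.13.
Round up to the next whole unit.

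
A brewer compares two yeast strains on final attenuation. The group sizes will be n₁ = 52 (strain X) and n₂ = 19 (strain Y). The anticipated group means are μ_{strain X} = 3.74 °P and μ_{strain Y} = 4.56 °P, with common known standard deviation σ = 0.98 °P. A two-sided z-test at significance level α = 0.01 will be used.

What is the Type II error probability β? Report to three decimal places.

Standardized effect: d = |μ_{strain X} − μ_{strain Y}| / σ = |3.74 − 4.56| / 0.98 = 0.8367
Noncentrality parameter: δ = d / √(1/n₁ + 1/n₂) = 0.8367 / √(1/52 + 1/19) = 3.1213
Critical value for a two-sided test at α = 0.01: z_{α/2} = 2.576.
Power = Φ(δ − 2.576) + Φ(−δ − 2.576) = Φ(0.545) + Φ(-5.697) = 0.7073 + 0.0000 = 0.7073.
Type II error: β = 1 − power = 1 − 0.7073 = 0.2927.

β ≈ 0.293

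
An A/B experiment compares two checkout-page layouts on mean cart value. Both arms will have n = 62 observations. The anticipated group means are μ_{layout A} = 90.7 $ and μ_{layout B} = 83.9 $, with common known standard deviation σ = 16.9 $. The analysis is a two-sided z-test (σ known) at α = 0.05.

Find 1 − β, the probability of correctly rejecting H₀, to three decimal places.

Power ≈ 0.610

Standardized effect: d = |μ_{layout A} − μ_{layout B}| / σ = |90.7 − 83.9| / 16.9 = 0.4024
Noncentrality parameter: δ = d·√(n/2) = 0.4024 × √(62/2) = 2.2403
Critical value for a two-sided test at α = 0.05: z_{α/2} = 1.960.
Power = Φ(δ − 1.960) + Φ(−δ − 1.960) = Φ(0.280) + Φ(-4.200) = 0.6104 + 0.0000 = 0.6104.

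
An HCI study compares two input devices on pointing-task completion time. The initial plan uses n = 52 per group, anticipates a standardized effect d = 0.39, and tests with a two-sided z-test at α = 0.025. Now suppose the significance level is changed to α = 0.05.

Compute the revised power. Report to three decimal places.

Power ≈ 0.511

δ = d·√(n/2) = 0.39 × √(52/2) = 1.9886 (unchanged). New critical value: z_{0.025} = 1.960.
Revised power = Φ(δ − 1.960) + Φ(−δ − 1.960) = Φ(0.029) + Φ(-3.949) = 0.5114 + 0.0000 = 0.5115.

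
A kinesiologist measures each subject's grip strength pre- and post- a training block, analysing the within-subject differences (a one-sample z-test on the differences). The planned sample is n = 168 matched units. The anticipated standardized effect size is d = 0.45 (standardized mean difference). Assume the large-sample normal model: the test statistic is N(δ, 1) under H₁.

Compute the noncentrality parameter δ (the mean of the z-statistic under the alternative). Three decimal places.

δ = d·√n = 0.45 × √168 = 5.8327

δ ≈ 5.833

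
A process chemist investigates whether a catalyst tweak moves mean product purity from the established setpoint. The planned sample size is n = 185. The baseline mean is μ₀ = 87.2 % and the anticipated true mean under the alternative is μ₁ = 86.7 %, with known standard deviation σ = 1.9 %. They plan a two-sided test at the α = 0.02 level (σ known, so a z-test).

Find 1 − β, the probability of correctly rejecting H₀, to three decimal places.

Power ≈ 0.895

Standardized effect: d = |μ₁ − μ₀| / σ = |86.7 − 87.2| / 1.9 = 0.2632
Noncentrality parameter: δ = d·√n = 0.2632 × √185 = 3.5793
Critical value for a two-sided test at α = 0.02: z_{α/2} = 2.326.
Power = Φ(δ − 2.326) + Φ(−δ − 2.326) = Φ(1.253) + Φ(-5.906) = 0.8949 + 0.0000 = 0.8949.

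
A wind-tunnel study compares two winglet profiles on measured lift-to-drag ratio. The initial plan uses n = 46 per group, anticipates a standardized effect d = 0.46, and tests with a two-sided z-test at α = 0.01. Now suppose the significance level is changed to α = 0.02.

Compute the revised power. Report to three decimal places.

Power ≈ 0.452

δ = d·√(n/2) = 0.46 × √(46/2) = 2.2061 (unchanged). New critical value: z_{0.01} = 2.326.
Revised power = Φ(δ − 2.326) + Φ(−δ − 2.326) = Φ(-0.120) + Φ(-4.532) = 0.4521 + 0.0000 = 0.4521.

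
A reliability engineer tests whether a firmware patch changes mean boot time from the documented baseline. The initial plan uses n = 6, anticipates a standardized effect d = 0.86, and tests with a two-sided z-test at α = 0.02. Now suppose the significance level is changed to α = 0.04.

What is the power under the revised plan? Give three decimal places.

Power ≈ 0.521

δ = d·√n = 0.86 × √6 = 2.1066 (unchanged). New critical value: z_{0.02} = 2.054.
Revised power = Φ(δ − 2.054) + Φ(−δ − 2.054) = Φ(0.053) + Φ(-4.160) = 0.5211 + 0.0000 = 0.5211.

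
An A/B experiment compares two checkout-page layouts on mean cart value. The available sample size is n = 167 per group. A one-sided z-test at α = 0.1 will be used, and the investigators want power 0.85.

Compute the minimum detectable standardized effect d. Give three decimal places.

d ≈ 0.254

Required noncentrality: δ = z_{0.1} + z_{0.15} = 1.282 + 1.036 = 2.318.
δ = d·√(n/2) ⇒ d = δ/√(n/2) = 2.318/√(167/2) = 0.2537.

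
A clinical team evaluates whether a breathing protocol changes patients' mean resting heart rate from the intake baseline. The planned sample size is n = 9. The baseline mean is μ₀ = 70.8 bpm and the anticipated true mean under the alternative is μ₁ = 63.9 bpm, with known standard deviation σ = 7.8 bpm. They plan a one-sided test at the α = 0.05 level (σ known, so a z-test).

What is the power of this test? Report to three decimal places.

Power ≈ 0.844

Standardized effect: d = |μ₁ − μ₀| / σ = |63.9 − 70.8| / 7.8 = 0.8846
Noncentrality parameter: δ = d·√n = 0.8846 × √9 = 2.6538
Critical value for a one-sided test at α = 0.05: z_α = 1.645.
Power = P(Z > 1.645 − δ) = Φ(1.009) = 0.8435.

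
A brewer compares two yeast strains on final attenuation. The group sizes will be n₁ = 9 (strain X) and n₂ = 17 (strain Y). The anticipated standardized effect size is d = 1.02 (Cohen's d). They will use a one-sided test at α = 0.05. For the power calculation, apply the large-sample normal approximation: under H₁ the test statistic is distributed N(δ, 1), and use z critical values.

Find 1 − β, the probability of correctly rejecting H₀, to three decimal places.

Power ≈ 0.797

Noncentrality parameter: δ = d / √(1/n₁ + 1/n₂) = 1.02 / √(1/9 + 1/17) = 2.4743
Critical value for a one-sided test at α = 0.05: z_α = 1.645.
Power = P(Z > 1.645 − δ) = Φ(0.829) = 0.7966.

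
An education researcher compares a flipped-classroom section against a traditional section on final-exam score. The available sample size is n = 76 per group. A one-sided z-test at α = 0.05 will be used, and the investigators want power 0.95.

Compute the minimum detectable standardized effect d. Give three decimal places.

Need Φ(δ − 1.645) = 0.95, so δ = 1.645 + 1.645 = 3.290.
δ = d·√(n/2) ⇒ d = δ/√(n/2) = 3.290/√(76/2) = 0.5337.

d ≈ 0.534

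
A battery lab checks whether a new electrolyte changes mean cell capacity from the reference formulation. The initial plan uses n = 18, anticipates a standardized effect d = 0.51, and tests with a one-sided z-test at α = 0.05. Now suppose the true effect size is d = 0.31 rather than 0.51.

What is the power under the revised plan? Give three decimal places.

With d = 0.31: δ = d·√n = 0.31 × √18 = 1.3152. Critical value z_{0.05} = 1.645.
Revised power = P(Z > 1.645 − δ) = Φ(-0.330) = 0.3708.

Power ≈ 0.371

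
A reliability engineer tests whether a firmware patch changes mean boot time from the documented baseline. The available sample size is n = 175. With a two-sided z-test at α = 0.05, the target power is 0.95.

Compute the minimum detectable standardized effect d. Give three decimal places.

d ≈ 0.272

Required noncentrality: δ = z_{0.025} + z_{0.05} = 1.960 + 1.645 = 3.605.
(The second rejection-region term Φ(−δ − z_{α/2}) is negligible and dropped.)
δ = d·√n ⇒ d = δ/√n = 3.605/√175 = 0.2725.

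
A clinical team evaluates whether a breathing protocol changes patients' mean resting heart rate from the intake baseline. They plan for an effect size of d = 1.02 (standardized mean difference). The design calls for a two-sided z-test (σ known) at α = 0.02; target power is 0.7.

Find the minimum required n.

Set Φ(δ − 2.326) = 0.7; then δ − 2.326 = Φ⁻¹(0.7) = 0.524, giving δ = 2.851.
(For δ > 0 the lower-tail rejection region contributes negligibly to power, so the one-term inversion is standard.)
δ = d·√n ⇒ n = (δ/d)² = (2.851 / 1.02)² = 7.81.
Rounding up, n = 8.

n = 8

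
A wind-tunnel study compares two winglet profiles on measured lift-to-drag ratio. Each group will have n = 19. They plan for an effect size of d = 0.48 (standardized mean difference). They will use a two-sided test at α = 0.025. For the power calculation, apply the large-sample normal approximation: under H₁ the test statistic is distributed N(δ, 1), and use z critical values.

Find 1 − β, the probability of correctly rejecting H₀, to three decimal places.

Power ≈ 0.223

Noncentrality parameter: δ = d·√(n/2) = 0.48 × √(19/2) = 1.4795
Critical value for a two-sided test at α = 0.025: z_{α/2} = 2.241.
Power = Φ(δ − 2.241) + Φ(−δ − 2.241) = Φ(-0.762) + Φ(-3.721) = 0.2230 + 0.0001 = 0.2231.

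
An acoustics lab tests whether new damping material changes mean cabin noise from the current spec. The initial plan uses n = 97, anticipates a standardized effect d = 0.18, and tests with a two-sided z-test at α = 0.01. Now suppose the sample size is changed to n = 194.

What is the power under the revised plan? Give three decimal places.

Power ≈ 0.473

With n = 194: δ = d·√n = 0.18 × √194 = 2.5071. Critical value z_{0.005} = 2.576.
Revised power = Φ(δ − 2.576) + Φ(−δ − 2.576) = Φ(-0.069) + Φ(-5.083) = 0.4726 + 0.0000 = 0.4726.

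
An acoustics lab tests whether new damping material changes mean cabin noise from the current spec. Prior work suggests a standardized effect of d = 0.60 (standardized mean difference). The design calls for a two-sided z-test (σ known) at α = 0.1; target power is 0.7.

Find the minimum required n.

Set Φ(δ − 1.645) = 0.7; then δ − 1.645 = Φ⁻¹(0.7) = 0.524, giving δ = 2.169.
(For δ > 0 the lower-tail rejection region contributes negligibly to power, so the one-term inversion is standard.)
δ = d·√n ⇒ n = (δ/d)² = (2.169 / 0.60)² = 13.07.
Round up to the next whole unit.

n = 14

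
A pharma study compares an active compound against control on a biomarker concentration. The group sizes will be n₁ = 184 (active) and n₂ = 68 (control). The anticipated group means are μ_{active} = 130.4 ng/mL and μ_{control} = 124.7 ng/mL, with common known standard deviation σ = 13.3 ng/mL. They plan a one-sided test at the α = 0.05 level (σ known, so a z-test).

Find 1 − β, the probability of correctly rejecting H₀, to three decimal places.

Standardized effect: d = |μ_{active} − μ_{control}| / σ = |130.4 − 124.7| / 13.3 = 0.4286
Noncentrality parameter: δ = d / √(1/n₁ + 1/n₂) = 0.4286 / √(1/184 + 1/68) = 3.0199
Critical value for a one-sided test at α = 0.05: z_α = 1.645.
Power = Φ(δ − 1.645) = Φ(1.375) = 0.9154.

Power ≈ 0.915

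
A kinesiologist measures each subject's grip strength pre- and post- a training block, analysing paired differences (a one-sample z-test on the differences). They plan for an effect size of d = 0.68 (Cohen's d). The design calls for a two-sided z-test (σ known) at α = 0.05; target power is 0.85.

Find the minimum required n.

Set Φ(δ − 1.960) = 0.85; then δ − 1.960 = Φ⁻¹(0.85) = 1.036, giving δ = 2.996.
(For δ > 0 the lower-tail rejection region contributes negligibly to power, so the one-term inversion is standard.)
δ = d·√n ⇒ n = (δ/d)² = (2.996 / 0.68)² = 19.42.
Rounding up, n = 20.

n = 20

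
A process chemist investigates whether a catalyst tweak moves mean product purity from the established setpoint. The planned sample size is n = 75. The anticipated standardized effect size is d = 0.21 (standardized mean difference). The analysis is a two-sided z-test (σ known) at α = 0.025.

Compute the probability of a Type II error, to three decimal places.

Noncentrality parameter: δ = d·√n = 0.21 × √75 = 1.8187
Two-sided α = 0.025 → critical value z_{0.0125} = 2.241.
Power = Φ(δ − 2.241) + Φ(−δ − 2.241) = Φ(-0.423) + Φ(-4.060) = 0.3362 + 0.0000 = 0.3363.
Type II error: β = 1 − power = 1 − 0.3363 = 0.6637.

β ≈ 0.664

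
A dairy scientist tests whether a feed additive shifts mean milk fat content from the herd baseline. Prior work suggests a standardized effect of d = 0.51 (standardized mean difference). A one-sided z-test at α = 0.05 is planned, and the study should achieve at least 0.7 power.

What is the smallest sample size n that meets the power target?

For power 0.7 need Φ(δ − z_{0.05}) = 0.7, so δ = z_{0.05} + z_{0.30} = 1.645 + 0.524 = 2.169.
δ = d·√n ⇒ n = (δ/d)² = (2.169 / 0.51)² = 18.09.
Round up to the next whole unit.

n = 19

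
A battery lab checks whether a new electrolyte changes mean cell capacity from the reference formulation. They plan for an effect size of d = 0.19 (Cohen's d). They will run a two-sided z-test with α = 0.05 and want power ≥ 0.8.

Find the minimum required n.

n = 218

Set Φ(δ − 1.960) = 0.8; then δ − 1.960 = Φ⁻¹(0.8) = 0.842, giving δ = 2.802.
(Ignoring the negligible lower-tail rejection probability gives the usual closed-form inversion.)
δ = d·√n ⇒ n = (δ/d)² = (2.802 / 0.19)² = 217.42.
Round up to the next whole unit.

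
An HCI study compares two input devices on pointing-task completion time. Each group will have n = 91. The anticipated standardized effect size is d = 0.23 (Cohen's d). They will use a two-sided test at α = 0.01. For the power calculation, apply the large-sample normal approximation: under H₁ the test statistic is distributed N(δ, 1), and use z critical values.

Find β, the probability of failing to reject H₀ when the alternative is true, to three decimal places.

Noncentrality parameter: δ = d·√(n/2) = 0.23 × √(91/2) = 1.5514
Two-sided α = 0.01 → critical value z_{0.005} = 2.576.
Power = Φ(δ − 2.576) + Φ(−δ − 2.576) = Φ(-1.024) + Φ(-4.127) = 0.1528 + 0.0000 = 0.1528.
Type II error: β = 1 − power = 1 − 0.1528 = 0.8472.

β ≈ 0.847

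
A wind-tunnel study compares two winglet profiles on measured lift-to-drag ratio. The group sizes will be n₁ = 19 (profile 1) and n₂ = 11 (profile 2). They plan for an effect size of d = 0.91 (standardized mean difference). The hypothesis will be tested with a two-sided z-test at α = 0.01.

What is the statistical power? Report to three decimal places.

Noncentrality parameter: δ = d / √(1/n₁ + 1/n₂) = 0.91 / √(1/19 + 1/11) = 2.4019
Critical value for a two-sided test at α = 0.01: z_{α/2} = 2.576.
Power = Φ(δ − 2.576) + Φ(−δ − 2.576) = Φ(-0.174) + Φ(-4.978) = 0.4310 + 0.0000 = 0.4310.

Power ≈ 0.431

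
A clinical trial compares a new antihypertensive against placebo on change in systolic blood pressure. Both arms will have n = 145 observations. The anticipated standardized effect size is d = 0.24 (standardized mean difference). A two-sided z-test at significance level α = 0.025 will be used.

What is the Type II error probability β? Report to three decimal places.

β ≈ 0.578

Noncentrality parameter: δ = d·√(n/2) = 0.24 × √(145/2) = 2.0435
Two-sided α = 0.025 → critical value z_{0.0125} = 2.241.
Power = Φ(δ − 2.241) + Φ(−δ − 2.241) = Φ(-0.198) + Φ(-4.285) = 0.4216 + 0.0000 = 0.4216.
Type II error: β = 1 − power = 1 − 0.4216 = 0.5784.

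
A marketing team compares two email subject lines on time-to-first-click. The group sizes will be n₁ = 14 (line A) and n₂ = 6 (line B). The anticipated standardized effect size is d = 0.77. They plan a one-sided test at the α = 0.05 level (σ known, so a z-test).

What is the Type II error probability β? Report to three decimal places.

β ≈ 0.527

Noncentrality parameter: δ = d / √(1/n₁ + 1/n₂) = 0.77 / √(1/14 + 1/6) = 1.5780
Critical value for a one-sided test at α = 0.05: z_α = 1.645.
Power = Φ(δ − 1.645) = Φ(-0.067) = 0.4734.
Type II error: β = 1 − power = 1 − 0.4734 = 0.5266.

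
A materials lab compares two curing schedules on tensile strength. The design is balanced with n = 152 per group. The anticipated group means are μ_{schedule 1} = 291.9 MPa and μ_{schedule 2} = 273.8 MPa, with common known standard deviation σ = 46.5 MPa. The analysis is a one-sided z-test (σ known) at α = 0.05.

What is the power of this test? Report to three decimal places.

Power ≈ 0.960

Standardized effect: d = |μ_{schedule 1} − μ_{schedule 2}| / σ = |291.9 − 273.8| / 46.5 = 0.3892
Noncentrality parameter: δ = d·√(n/2) = 0.3892 × √(152/2) = 3.3934
One-sided α = 0.05 → critical value z_{0.05} = 1.645.
Power = P(Z > 1.645 − δ) = Φ(1.749) = 0.9598.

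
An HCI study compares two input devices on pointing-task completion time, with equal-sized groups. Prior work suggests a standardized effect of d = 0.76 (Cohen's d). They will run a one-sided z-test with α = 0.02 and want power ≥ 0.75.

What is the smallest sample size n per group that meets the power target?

n = 26 per group

Set Φ(δ − 2.054) = 0.75; then δ − 2.054 = Φ⁻¹(0.75) = 0.674, giving δ = 2.728.
δ = d·√(n/2) ⇒ n = 2(δ/d)² = 2 × (2.728 / 0.76)² = 25.77.
Round up to the next whole unit.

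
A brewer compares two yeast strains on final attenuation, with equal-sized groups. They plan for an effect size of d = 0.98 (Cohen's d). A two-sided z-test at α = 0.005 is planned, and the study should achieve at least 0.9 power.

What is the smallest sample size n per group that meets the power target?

For power 0.9 need Φ(δ − z_{0.0025}) = 0.9, so δ = z_{0.0025} + z_{0.10} = 2.807 + 1.282 = 4.089.
(Ignoring the negligible lower-tail rejection probability gives the usual closed-form inversion.)
δ = d·√(n/2) ⇒ n = 2(δ/d)² = 2 × (4.089 / 0.98)² = 34.81.
Rounding up, n = 35 per group.

n = 35 per group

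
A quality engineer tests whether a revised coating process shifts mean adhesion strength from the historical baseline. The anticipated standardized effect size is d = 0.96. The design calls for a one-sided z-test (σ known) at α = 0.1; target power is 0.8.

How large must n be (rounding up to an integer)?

For power 0.8 need Φ(δ − z_{0.1}) = 0.8, so δ = z_{0.1} + z_{0.20} = 1.282 + 0.842 = 2.123.
δ = d·√n ⇒ n = (δ/d)² = (2.123 / 0.96)² = 4.89.
Round up to the next whole unit.

n = 5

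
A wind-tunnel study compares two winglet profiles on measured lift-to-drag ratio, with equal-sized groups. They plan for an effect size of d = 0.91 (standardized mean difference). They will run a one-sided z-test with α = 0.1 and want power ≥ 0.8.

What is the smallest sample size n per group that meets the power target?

For power 0.8 need Φ(δ − z_{0.1}) = 0.8, so δ = z_{0.1} + z_{0.20} = 1.282 + 0.842 = 2.123.
δ = d·√(n/2) ⇒ n = 2(δ/d)² = 2 × (2.123 / 0.91)² = 10.89.
Rounding up, n = 11 per group.

n = 11 per group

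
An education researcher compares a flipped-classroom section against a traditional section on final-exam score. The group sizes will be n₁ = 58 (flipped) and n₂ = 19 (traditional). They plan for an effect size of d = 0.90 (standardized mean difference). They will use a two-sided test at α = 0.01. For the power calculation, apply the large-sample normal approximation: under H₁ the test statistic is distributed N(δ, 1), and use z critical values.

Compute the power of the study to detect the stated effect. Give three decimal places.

Noncentrality parameter: δ = d / √(1/n₁ + 1/n₂) = 0.90 / √(1/58 + 1/19) = 3.4048
Two-sided α = 0.01 → critical value z_{0.005} = 2.576.
Power = Φ(δ − 2.576) + Φ(−δ − 2.576) = Φ(0.829) + Φ(-5.981) = 0.7964 + 0.0000 = 0.7964.

Power ≈ 0.796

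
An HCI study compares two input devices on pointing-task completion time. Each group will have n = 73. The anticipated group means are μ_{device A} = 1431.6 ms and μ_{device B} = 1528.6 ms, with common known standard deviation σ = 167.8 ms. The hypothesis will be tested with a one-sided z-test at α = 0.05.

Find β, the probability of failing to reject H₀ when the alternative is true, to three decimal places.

Standardized effect: d = |μ_{device A} − μ_{device B}| / σ = |1431.6 − 1528.6| / 167.8 = 0.5781
Noncentrality parameter: δ = d·√(n/2) = 0.5781 × √(73/2) = 3.4924
One-sided α = 0.05 → critical value z_{0.05} = 1.645.
Power = P(Z > 1.645 − δ) = Φ(1.848) = 0.9677.
Type II error: β = 1 − power = 1 − 0.9677 = 0.0323.

β ≈ 0.032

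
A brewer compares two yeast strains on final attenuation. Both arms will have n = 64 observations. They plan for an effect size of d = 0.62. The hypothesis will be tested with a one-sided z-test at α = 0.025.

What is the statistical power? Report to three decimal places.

Noncentrality parameter: δ = d·√(n/2) = 0.62 × √(64/2) = 3.5072
One-sided α = 0.025 → critical value z_{0.025} = 1.960.
Power = P(Z > 1.960 − δ) = Φ(1.547) = 0.9391.

Power ≈ 0.939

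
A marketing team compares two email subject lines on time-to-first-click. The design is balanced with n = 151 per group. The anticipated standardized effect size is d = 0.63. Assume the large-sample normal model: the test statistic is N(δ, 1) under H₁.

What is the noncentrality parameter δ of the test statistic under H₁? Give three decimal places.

δ ≈ 5.474

The noncentrality parameter scales effect size by the design's sample-size factor: δ = d·√(n/2) = 0.63 × √(151/2) = 5.4741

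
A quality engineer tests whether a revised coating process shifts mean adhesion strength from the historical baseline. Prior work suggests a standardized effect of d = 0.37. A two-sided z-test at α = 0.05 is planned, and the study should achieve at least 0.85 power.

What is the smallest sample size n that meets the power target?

n = 66

For power 0.85 need Φ(δ − z_{0.025}) = 0.85, so δ = z_{0.025} + z_{0.15} = 1.960 + 1.036 = 2.996.
(For δ > 0 the lower-tail rejection region contributes negligibly to power, so the one-term inversion is standard.)
δ = d·√n ⇒ n = (δ/d)² = (2.996 / 0.37)² = 65.58.
Rounding up, n = 66.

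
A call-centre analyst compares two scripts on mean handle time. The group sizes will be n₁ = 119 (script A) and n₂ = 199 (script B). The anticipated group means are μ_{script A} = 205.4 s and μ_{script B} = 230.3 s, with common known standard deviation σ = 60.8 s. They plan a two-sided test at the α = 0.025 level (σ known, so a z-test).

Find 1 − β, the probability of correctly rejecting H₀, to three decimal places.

Standardized effect: d = |μ_{script A} − μ_{script B}| / σ = |205.4 − 230.3| / 60.8 = 0.4095
Noncentrality parameter: δ = d / √(1/n₁ + 1/n₂) = 0.4095 / √(1/119 + 1/199) = 3.5341
Critical value for a two-sided test at α = 0.025: z_{α/2} = 2.241.
Power = Φ(δ − 2.241) + Φ(−δ − 2.241) = Φ(1.293) + Φ(-5.776) = 0.9019 + 0.0000 = 0.9019.

Power ≈ 0.902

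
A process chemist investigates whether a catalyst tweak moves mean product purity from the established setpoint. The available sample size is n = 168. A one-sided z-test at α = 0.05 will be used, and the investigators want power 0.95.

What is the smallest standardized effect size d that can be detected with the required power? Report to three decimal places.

Required noncentrality: δ = z_{0.05} + z_{0.05} = 1.645 + 1.645 = 3.290.
δ = d·√n ⇒ d = δ/√n = 3.290/√168 = 0.2538.

d ≈ 0.254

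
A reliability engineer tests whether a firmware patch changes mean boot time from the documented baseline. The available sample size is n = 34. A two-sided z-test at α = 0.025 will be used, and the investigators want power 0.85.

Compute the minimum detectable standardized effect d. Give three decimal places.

d ≈ 0.562

Required noncentrality: δ = z_{0.0125} + z_{0.15} = 2.241 + 1.036 = 3.278.
(Lower-tail contribution to power is negligible for δ > 0.)
δ = d·√n ⇒ d = δ/√n = 3.278/√34 = 0.5621.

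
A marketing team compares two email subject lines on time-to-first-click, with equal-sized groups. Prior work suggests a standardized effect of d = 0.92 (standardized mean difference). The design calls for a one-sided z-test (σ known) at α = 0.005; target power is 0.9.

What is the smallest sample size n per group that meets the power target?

n = 36 per group

Set Φ(δ − 2.576) = 0.9; then δ − 2.576 = Φ⁻¹(0.9) = 1.282, giving δ = 3.857.
δ = d·√(n/2) ⇒ n = 2(δ/d)² = 2 × (3.857 / 0.92)² = 35.16.
Round up to the next whole unit.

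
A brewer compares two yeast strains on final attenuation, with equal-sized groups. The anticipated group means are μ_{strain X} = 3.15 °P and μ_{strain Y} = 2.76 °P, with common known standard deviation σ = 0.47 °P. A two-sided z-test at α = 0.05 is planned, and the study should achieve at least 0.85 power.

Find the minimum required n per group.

Standardized effect: d = |μ_{strain X} − μ_{strain Y}| / σ = |3.15 − 2.76| / 0.47 = 0.8298
Set Φ(δ − 1.960) = 0.85; then δ − 1.960 = Φ⁻¹(0.85) = 1.036, giving δ = 2.996.
(For δ > 0 the lower-tail rejection region contributes negligibly to power, so the one-term inversion is standard.)
δ = d·√(n/2) ⇒ n = 2(δ/d)² = 2 × (2.996 / 0.8298)² = 26.08.
Rounding up, n = 27 per group.

n = 27 per group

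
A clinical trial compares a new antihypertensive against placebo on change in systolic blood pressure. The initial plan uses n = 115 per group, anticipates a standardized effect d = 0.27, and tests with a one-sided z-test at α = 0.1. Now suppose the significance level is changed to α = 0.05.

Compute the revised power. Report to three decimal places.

Power ≈ 0.656

δ = d·√(n/2) = 0.27 × √(115/2) = 2.0474 (unchanged). New critical value: z_{0.05} = 1.645.
Revised power = P(Z > 1.645 − δ) = Φ(0.403) = 0.6564.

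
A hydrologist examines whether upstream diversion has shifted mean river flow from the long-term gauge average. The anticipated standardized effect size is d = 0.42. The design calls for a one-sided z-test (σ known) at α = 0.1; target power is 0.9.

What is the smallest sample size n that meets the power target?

n = 38

For power 0.9 need Φ(δ − z_{0.1}) = 0.9, so δ = z_{0.1} + z_{0.10} = 1.282 + 1.282 = 2.563.
δ = d·√n ⇒ n = (δ/d)² = (2.563 / 0.42)² = 37.24.
Round up to the next whole unit.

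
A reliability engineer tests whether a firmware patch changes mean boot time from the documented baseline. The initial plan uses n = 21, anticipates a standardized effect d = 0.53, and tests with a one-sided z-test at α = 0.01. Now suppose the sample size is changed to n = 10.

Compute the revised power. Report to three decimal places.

With n = 10: δ = d·√n = 0.53 × √10 = 1.6760. Critical value z_{0.01} = 2.326.
Revised power = P(Z > 2.326 − δ) = Φ(-0.650) = 0.2577.

Power ≈ 0.258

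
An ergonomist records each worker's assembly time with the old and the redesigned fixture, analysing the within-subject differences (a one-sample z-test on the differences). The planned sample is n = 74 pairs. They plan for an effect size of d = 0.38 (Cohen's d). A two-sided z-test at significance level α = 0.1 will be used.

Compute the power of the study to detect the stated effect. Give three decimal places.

Noncentrality parameter: δ = d·√n = 0.38 × √74 = 3.2689
Critical value for a two-sided test at α = 0.1: z_{α/2} = 1.645.
Power = Φ(δ − 1.645) + Φ(−δ − 1.645) = Φ(1.624) + Φ(-4.914) = 0.9478 + 0.0000 = 0.9478.

Power ≈ 0.948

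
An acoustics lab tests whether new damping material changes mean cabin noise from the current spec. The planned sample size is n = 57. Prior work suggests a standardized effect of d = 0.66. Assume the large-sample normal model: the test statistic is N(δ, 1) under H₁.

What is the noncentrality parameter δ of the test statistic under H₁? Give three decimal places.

δ = d·√n = 0.66 × √57 = 4.9829

δ ≈ 4.983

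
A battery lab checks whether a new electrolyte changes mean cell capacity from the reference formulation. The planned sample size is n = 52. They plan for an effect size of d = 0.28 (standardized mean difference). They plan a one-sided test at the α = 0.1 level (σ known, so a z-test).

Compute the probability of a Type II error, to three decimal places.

β ≈ 0.230

Noncentrality parameter: δ = d·√n = 0.28 × √52 = 2.0191
Critical value for a one-sided test at α = 0.1: z_α = 1.282.
Power = P(Z > 1.282 − δ) = Φ(0.738) = 0.7696.
Type II error: β = 1 − power = 1 − 0.7696 = 0.2304.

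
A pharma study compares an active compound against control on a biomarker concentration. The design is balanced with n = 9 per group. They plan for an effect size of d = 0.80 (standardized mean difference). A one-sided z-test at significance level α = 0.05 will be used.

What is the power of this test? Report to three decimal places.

Power ≈ 0.521

Noncentrality parameter: δ = d·√(n/2) = 0.80 × √(9/2) = 1.6971
Critical value for a one-sided test at α = 0.05: z_α = 1.645.
Power = P(Z > 1.645 − δ) = Φ(0.052) = 0.5208.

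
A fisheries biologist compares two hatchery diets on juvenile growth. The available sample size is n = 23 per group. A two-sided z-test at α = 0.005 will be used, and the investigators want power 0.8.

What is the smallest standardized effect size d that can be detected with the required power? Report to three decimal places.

Need Φ(δ − 2.807) = 0.8, so δ = 2.807 + 0.842 = 3.649.
(The second rejection-region term Φ(−δ − z_{α/2}) is negligible and dropped.)
δ = d·√(n/2) ⇒ d = δ/√(n/2) = 3.649/√(23/2) = 1.0759.

d ≈ 1.076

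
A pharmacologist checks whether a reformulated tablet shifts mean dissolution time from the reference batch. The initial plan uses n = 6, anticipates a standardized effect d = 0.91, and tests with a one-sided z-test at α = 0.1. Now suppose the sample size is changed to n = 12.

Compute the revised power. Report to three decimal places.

Power ≈ 0.969

With n = 12: δ = d·√n = 0.91 × √12 = 3.1523. Critical value z_{0.1} = 1.282.
Revised power = Φ(δ − 1.282) = Φ(1.871) = 0.9693.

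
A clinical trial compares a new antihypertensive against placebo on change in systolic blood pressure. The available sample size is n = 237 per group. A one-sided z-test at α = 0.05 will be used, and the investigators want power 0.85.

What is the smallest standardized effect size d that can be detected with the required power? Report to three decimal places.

Required noncentrality: δ = z_{0.05} + z_{0.15} = 1.645 + 1.036 = 2.681.
δ = d·√(n/2) ⇒ d = δ/√(n/2) = 2.681/√(237/2) = 0.2463.

d ≈ 0.246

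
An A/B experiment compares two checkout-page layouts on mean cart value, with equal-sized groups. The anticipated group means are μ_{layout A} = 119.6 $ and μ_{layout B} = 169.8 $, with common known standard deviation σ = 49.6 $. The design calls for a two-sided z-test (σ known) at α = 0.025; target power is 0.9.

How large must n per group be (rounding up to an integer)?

n = 25 per group

Standardized effect: d = |μ_{layout A} − μ_{layout B}| / σ = |119.6 − 169.8| / 49.6 = 1.0121
Set Φ(δ − 2.241) = 0.9; then δ − 2.241 = Φ⁻¹(0.9) = 1.282, giving δ = 3.523.
(Ignoring the negligible lower-tail rejection probability gives the usual closed-form inversion.)
δ = d·√(n/2) ⇒ n = 2(δ/d)² = 2 × (3.523 / 1.0121)² = 24.23.
Rounding up, n = 25 per group.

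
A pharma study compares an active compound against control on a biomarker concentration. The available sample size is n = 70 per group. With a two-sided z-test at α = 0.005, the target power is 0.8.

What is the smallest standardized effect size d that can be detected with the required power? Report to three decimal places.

Need Φ(δ − 2.807) = 0.8, so δ = 2.807 + 0.842 = 3.649.
(Lower-tail contribution to power is negligible for δ > 0.)
δ = d·√(n/2) ⇒ d = δ/√(n/2) = 3.649/√(70/2) = 0.6167.

d ≈ 0.617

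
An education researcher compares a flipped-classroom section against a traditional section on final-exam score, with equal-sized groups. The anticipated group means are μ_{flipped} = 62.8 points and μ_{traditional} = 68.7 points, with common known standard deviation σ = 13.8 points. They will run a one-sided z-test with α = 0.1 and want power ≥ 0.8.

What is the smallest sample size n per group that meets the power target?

Standardized effect: d = |μ_{flipped} − μ_{traditional}| / σ = |62.8 − 68.7| / 13.8 = 0.4275
For power 0.8 need Φ(δ − z_{0.1}) = 0.8, so δ = z_{0.1} + z_{0.20} = 1.282 + 0.842 = 2.123.
δ = d·√(n/2) ⇒ n = 2(δ/d)² = 2 × (2.123 / 0.4275)² = 49.32.
Rounding up, n = 50 per group.

n = 50 per group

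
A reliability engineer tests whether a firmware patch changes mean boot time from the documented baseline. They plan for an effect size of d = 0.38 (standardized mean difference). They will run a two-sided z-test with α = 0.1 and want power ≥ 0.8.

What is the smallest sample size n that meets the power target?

For power 0.8 need Φ(δ − z_{0.05}) = 0.8, so δ = z_{0.05} + z_{0.20} = 1.645 + 0.842 = 2.486.
(For δ > 0 the lower-tail rejection region contributes negligibly to power, so the one-term inversion is standard.)
δ = d·√n ⇒ n = (δ/d)² = (2.486 / 0.38)² = 42.82.
Rounding up, n = 43.

n = 43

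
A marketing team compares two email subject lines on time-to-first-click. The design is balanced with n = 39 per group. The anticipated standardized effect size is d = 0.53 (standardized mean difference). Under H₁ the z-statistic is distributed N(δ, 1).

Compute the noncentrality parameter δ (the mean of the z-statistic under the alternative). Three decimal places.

The noncentrality parameter scales effect size by the design's sample-size factor: δ = d·√(n/2) = 0.53 × √(39/2) = 2.3404

δ ≈ 2.340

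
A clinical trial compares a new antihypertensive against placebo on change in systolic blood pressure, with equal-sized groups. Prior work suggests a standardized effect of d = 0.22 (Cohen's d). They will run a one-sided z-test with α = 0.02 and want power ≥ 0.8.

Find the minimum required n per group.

Set Φ(δ − 2.054) = 0.8; then δ − 2.054 = Φ⁻¹(0.8) = 0.842, giving δ = 2.895.
δ = d·√(n/2) ⇒ n = 2(δ/d)² = 2 × (2.895 / 0.22)² = 346.41.
Rounding up, n = 347 per group.

n = 347 per group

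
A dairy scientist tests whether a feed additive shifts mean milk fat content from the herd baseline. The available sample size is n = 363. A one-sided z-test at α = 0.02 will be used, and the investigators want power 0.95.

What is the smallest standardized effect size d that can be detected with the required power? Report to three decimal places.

Need Φ(δ − 2.054) = 0.95, so δ = 2.054 + 1.645 = 3.699.
δ = d·√n ⇒ d = δ/√n = 3.699/√363 = 0.1941.

d ≈ 0.194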